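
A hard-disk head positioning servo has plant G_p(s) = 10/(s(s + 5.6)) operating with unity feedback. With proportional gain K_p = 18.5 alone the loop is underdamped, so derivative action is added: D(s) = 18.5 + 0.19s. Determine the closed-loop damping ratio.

ζ = 0.276

Forward path: (18.5 + 0.19s)·10/(s(s+5.6)). The closed-loop characteristic equation is s² + (5.6 + 10·0.19)s + 10·18.5 = 0.
That is s² + 7.5s + 185 = 0, so ω_n = 13.6 rad/s and ζ = 7.5/(2·13.6) = 0.2757.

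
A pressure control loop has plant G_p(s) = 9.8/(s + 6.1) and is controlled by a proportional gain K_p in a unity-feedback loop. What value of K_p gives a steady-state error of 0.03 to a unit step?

Steady-state error for a unit step on this type-0 loop is 1/(1 + K_p·G_p(0)).
G_p(0) = 1.607. Require 1/(1 + K_p·1.607) = 0.03, so 1 + 1.607·K_p = 33.33.
K_p = (33.33 − 1)/1.607 = 20.1.

K_p = 20.1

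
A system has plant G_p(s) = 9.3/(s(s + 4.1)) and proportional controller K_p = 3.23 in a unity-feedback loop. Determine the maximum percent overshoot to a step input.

From 1 + K_pG_p(s) = 0: s² + 4.1s + 30.04 = 0 ⇒ ω_n = 5.481, ζ = 0.374.
%OS = 100·exp(−πζ/√(1−ζ²)) = 100·exp(−π·0.374/√0.8601) = 28.2%.

28.2%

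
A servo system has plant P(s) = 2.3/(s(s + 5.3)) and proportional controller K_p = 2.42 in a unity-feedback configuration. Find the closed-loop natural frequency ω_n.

ω_n = 2.36 rad/s

The closed-loop denominator is s(s+5.3) + 2.42·2.3 = s² + 5.3s + 5.566.
Matching s² + 2ζω_n s + ω_n²: ω_n = √5.566 = 2.359 rad/s and 2ζω_n = 5.3, so ζ = 5.3/(2·2.359) = 1.12.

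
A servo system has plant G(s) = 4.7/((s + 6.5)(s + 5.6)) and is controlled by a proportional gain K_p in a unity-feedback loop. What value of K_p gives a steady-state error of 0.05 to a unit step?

For a type-0 loop with proportional control, e_ss = 1/(1 + K_p·G(0)).
G(0) = 0.1291. Require 1/(1 + K_p·0.1291) = 0.05, so 1 + 0.1291·K_p = 20.
K_p = (20 − 1)/0.1291 = 147.

K_p = 147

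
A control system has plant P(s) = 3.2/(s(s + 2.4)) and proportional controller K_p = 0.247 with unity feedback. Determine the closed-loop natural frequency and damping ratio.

1 + K_p·P(s) = 0 gives s² + 2.4s + 0.7904 = 0.
Matching s² + 2ζω_n s + ω_n²: ω_n = √0.7904 = 0.889 rad/s and 2ζω_n = 2.4, so ζ = 2.4/(2·0.889) = 1.35.

ω_n = 0.889 rad/s, ζ = 1.35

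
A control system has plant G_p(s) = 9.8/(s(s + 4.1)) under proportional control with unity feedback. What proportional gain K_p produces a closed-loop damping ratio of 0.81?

K_p = 0.654

Closed-loop characteristic equation: s² + 4.1s + K_p·9.8 = 0.
So ω_n = √(9.8K_p) and 2ζω_n = 4.1, giving ζ = 4.1/(2√(9.8K_p)).
Setting ζ = 0.81: √(9.8K_p) = 4.1/(2·0.81) = 2.531, so K_p = 6.405/9.8 = 0.654.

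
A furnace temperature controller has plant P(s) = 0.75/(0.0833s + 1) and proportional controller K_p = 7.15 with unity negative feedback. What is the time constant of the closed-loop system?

Closed loop: T(s) = K_p·P/(1+K_p·P) = 5.363/(0.0833s + 1 + 5.363), with pole at s = −(1 + 5.363)/0.0833 = −76.38.
Closed-loop time constant τ = 1/76.38 = 0.0131 s.

τ = 0.0131 s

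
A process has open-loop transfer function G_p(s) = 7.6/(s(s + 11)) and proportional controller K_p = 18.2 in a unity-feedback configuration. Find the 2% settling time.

T_s ≈ 0.727 s

The closed-loop denominator s² + 11s + 138.3 gives ω_n = √138.3 = 11.76 and ζ = 11/(2ω_n) = 0.4676.
2% settling time T_s ≈ 4/(ζω_n) = 4/5.5 = 0.727 s.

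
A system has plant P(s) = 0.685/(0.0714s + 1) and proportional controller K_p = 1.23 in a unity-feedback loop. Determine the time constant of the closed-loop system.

τ = 0.0388 s

Closed loop: T(s) = K_p·P/(1+K_p·P) = 0.8426/(0.0714s + 1 + 0.8426), with pole at s = −(1 + 0.8426)/0.0714 = −25.81.
Closed-loop time constant τ = 1/25.81 = 0.0388 s.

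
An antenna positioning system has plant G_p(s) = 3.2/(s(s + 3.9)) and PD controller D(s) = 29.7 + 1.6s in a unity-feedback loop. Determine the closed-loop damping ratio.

ζ = 0.463

Forward path: (29.7 + 1.6s)·3.2/(s(s+3.9)). The closed-loop characteristic equation is s² + (3.9 + 3.2·1.6)s + 3.2·29.7 = 0.
That is s² + 9.02s + 95.04 = 0, so ω_n = 9.749 rad/s and ζ = 9.02/(2·9.749) = 0.4626.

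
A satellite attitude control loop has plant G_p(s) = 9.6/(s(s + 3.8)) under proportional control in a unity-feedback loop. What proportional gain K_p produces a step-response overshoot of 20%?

K_p = 1.81

From %OS = 100·exp(−πζ/√(1−ζ²)) = 20%, ζ = −ln(0.2)/√(π²+ln²(0.2)) = 0.4559.
Characteristic equation s² + 3.8s + 9.6K_p = 0 gives ζ = 3.8/(2√(9.6K_p)).
Setting ζ = 0.4559: √(9.6K_p) = 3.8/(2·0.4559) = 4.167, so K_p = 17.36/9.6 = 1.81.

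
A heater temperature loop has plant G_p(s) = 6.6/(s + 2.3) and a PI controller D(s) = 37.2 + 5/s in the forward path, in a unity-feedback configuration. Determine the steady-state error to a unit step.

The open loop D(s)G_p(s) has a pole at the origin (type 1), so the static position error constant is infinite and e_ss = 1/(1+∞) = 0.

0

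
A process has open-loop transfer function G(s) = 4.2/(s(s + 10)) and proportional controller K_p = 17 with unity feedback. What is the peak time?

T_p = 0.461 s

From 1 + K_pG(s) = 0: s² + 10s + 71.4 = 0 ⇒ ω_n = 8.45, ζ = 0.5917.
Damped frequency ω_d = ω_n√(1−ζ²) = 6.812 rad/s, so peak time T_p = π/ω_d = 0.461 s.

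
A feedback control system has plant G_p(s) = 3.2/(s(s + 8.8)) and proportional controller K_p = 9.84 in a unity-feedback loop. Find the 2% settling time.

From 1 + K_pG_p(s) = 0: s² + 8.8s + 31.49 = 0 ⇒ ω_n = 5.611, ζ = 0.7841.
2% settling time T_s ≈ 4/(ζω_n) = 4/4.4 = 0.909 s.

T_s ≈ 0.909 s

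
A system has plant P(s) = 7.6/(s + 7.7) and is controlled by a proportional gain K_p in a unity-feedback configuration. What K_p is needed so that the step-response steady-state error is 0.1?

K_p = 9.12

Steady-state error for a unit step on this type-0 loop is 1/(1 + K_p·P(0)).
P(0) = 0.987. Require 1/(1 + K_p·0.987) = 0.1, so 1 + 0.987·K_p = 10.
K_p = (10 − 1)/0.987 = 9.12.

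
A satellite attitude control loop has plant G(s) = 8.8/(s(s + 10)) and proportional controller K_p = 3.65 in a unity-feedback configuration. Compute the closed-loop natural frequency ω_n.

1 + K_p·G(s) = 0 gives s² + 10s + 32.12 = 0.
So ω_n² = 32.12 ⇒ ω_n = 5.667 rad/s, and ζ = 10/(2ω_n) = 0.882.

ω_n = 5.67 rad/s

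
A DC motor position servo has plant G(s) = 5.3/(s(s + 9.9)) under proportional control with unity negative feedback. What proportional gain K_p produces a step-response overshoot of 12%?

K_p = 14.8

From %OS = 100·exp(−πζ/√(1−ζ²)) = 12%, ζ = −ln(0.12)/√(π²+ln²(0.12)) = 0.5594.
Characteristic equation s² + 9.9s + 5.3K_p = 0 gives ζ = 9.9/(2√(5.3K_p)).
Setting ζ = 0.5594: √(5.3K_p) = 9.9/(2·0.5594) = 8.849, so K_p = 78.3/5.3 = 14.8.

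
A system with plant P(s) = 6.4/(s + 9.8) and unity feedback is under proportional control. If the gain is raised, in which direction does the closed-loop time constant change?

Closed-loop pole is at s = −(9.8+K_p·6.4); larger K_p moves it further left, so τ = 1/(9.8+K_p·6.4) decreases.

decrease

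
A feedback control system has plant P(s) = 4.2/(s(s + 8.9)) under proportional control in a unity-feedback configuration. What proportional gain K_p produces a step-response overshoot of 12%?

From %OS = 100·exp(−πζ/√(1−ζ²)) = 12%, ζ = −ln(0.12)/√(π²+ln²(0.12)) = 0.5594.
Characteristic equation s² + 8.9s + 4.2K_p = 0 gives ζ = 8.9/(2√(4.2K_p)).
Setting ζ = 0.5594: √(4.2K_p) = 8.9/(2·0.5594) = 7.955, so K_p = 63.28/4.2 = 15.1.

K_p = 15.1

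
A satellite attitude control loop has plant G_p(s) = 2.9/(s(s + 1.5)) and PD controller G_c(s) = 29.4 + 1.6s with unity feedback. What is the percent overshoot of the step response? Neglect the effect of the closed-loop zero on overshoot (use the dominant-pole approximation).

Forward path: (29.4 + 1.6s)·2.9/(s(s+1.5)). The closed-loop characteristic equation is s² + (1.5 + 2.9·1.6)s + 2.9·29.4 = 0.
That is s² + 6.14s + 85.26 = 0, so ω_n = 9.234 rad/s and ζ = 6.14/(2·9.234) = 0.3325.
%OS = 100·exp(−πζ/√(1−ζ²)) = 33%.

33%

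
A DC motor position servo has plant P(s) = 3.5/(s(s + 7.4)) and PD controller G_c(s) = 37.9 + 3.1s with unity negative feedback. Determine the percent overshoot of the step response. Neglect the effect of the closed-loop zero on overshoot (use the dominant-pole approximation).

1.69%

Forward path: (37.9 + 3.1s)·3.5/(s(s+7.4)). The closed-loop characteristic equation is s² + (7.4 + 3.5·3.1)s + 3.5·37.9 = 0.
That is s² + 18.25s + 132.7 = 0, so ω_n = 11.52 rad/s and ζ = 18.25/(2·11.52) = 0.7923.
%OS = 100·exp(−πζ/√(1−ζ²)) = 1.69%.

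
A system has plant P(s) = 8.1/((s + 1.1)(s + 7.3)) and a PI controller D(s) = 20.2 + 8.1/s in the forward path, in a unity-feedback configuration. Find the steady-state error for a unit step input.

The open loop D(s)P(s) has a pole at the origin (type 1), so the static position error constant is infinite and e_ss = 1/(1+∞) = 0.

0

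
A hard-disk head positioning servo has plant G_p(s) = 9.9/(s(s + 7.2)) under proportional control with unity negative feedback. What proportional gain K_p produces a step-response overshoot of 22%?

K_p = 6.94

From %OS = 100·exp(−πζ/√(1−ζ²)) = 22%, ζ = −ln(0.22)/√(π²+ln²(0.22)) = 0.4342.
Characteristic equation s² + 7.2s + 9.9K_p = 0 gives ζ = 7.2/(2√(9.9K_p)).
Setting ζ = 0.4342: √(9.9K_p) = 7.2/(2·0.4342) = 8.292, so K_p = 68.75/9.9 = 6.94.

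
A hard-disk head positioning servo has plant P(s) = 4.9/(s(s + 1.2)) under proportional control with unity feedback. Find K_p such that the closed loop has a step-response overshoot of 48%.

From %OS = 100·exp(−πζ/√(1−ζ²)) = 48%, ζ = −ln(0.48)/√(π²+ln²(0.48)) = 0.2275.
Characteristic equation s² + 1.2s + 4.9K_p = 0 gives ζ = 1.2/(2√(4.9K_p)).
Setting ζ = 0.2275: √(4.9K_p) = 1.2/(2·0.2275) = 2.637, so K_p = 6.955/4.9 = 1.42.

K_p = 1.42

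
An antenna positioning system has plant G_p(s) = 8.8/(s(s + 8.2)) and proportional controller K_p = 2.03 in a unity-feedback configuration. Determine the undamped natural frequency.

ω_n = 4.23 rad/s

The closed-loop denominator is s(s+8.2) + 2.03·8.8 = s² + 8.2s + 17.86.
So ω_n² = 17.86 ⇒ ω_n = 4.227 rad/s, and ζ = 8.2/(2ω_n) = 0.97.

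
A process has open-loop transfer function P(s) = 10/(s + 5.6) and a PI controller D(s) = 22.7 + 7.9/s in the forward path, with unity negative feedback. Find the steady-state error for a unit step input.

0

The open loop D(s)P(s) has a pole at the origin (type 1), so the static position error constant is infinite and e_ss = 1/(1+∞) = 0.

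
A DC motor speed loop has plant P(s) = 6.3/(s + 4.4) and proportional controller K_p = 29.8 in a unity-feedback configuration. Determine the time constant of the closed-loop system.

τ = 0.0052 s

Closed-loop transfer function: T(s) = K_p·P(s)/(1 + K_p·P(s)) = 187.7/(s + 4.4 + 187.7) = 187.7/(s + 192.1).
Time constant τ = 1/192.1 = 0.0052 s.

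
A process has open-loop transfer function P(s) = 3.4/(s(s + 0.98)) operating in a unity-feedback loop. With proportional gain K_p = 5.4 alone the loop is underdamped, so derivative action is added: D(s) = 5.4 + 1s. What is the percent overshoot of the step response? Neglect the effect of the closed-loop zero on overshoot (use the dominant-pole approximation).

Forward path: (5.4 + 1s)·3.4/(s(s+0.98)). The closed-loop characteristic equation is s² + (0.98 + 3.4·1)s + 3.4·5.4 = 0.
That is s² + 4.38s + 18.36 = 0, so ω_n = 4.285 rad/s and ζ = 4.38/(2·4.285) = 0.5111.
%OS = 100·exp(−πζ/√(1−ζ²)) = 15.4%.

15.4%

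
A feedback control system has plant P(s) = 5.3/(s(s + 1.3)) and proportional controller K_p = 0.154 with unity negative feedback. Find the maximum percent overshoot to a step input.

Closed-loop characteristic equation: s² + 1.3s + 0.8162 = 0, so ω_n = 0.9034 rad/s and ζ = 1.3/(2·0.9034) = 0.7195.
%OS = 100·exp(−πζ/√(1−ζ²)) = 100·exp(−π·0.7195/√0.4824) = 3.86%.

3.86%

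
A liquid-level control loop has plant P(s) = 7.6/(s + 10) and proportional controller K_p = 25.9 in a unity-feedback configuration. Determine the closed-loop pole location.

s = -206.8

Closed-loop transfer function: T(s) = K_p·P(s)/(1 + K_p·P(s)) = 196.8/(s + 10 + 196.8) = 196.8/(s + 206.8).
The closed-loop pole is at s = −206.8.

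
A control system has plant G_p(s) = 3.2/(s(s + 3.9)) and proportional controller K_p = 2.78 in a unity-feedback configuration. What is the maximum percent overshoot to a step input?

The closed-loop denominator s² + 3.9s + 8.896 gives ω_n = √8.896 = 2.983 and ζ = 3.9/(2ω_n) = 0.6538.
%OS = 100·exp(−πζ/√(1−ζ²)) = 100·exp(−π·0.6538/√0.5726) = 6.62%.

6.62%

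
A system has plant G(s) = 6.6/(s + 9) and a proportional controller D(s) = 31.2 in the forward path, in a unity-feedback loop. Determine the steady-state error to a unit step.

The loop is type 0. Static position error constant K_pos = D(0)·G(0) = 31.2·0.7333 = 22.88.
Steady-state error to a unit step: e_ss = 1/(1+K_pos) = 1/23.88 = 0.0419.

0.0419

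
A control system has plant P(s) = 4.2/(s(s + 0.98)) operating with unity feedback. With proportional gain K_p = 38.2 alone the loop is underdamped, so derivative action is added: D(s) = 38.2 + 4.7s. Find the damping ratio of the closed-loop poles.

ζ = 0.818

Forward path: (38.2 + 4.7s)·4.2/(s(s+0.98)). The closed-loop characteristic equation is s² + (0.98 + 4.2·4.7)s + 4.2·38.2 = 0.
That is s² + 20.72s + 160.4 = 0, so ω_n = 12.67 rad/s and ζ = 20.72/(2·12.67) = 0.8179.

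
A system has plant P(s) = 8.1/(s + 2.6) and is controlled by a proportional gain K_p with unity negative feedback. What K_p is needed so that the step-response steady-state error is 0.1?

For a type-0 loop with proportional control, e_ss = 1/(1 + K_p·P(0)).
P(0) = 3.115. Require 1/(1 + K_p·3.115) = 0.1, so 1 + 3.115·K_p = 10.
K_p = (10 − 1)/3.115 = 2.89.

K_p = 2.89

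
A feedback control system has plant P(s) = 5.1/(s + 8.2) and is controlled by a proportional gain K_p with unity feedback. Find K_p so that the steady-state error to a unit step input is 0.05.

The loop is type 0, so e_ss(step) = 1/(1 + K_pos) with K_pos = K_p·P(0).
P(0) = 0.622. Require 1/(1 + K_p·0.622) = 0.05, so 1 + 0.622·K_p = 20.
K_p = (20 − 1)/0.622 = 30.5.

K_p = 30.5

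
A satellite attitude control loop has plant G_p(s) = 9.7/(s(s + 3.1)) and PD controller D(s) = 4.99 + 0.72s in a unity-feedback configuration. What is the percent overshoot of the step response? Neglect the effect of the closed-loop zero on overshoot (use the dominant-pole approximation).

Forward path: (4.99 + 0.72s)·9.7/(s(s+3.1)). The closed-loop characteristic equation is s² + (3.1 + 9.7·0.72)s + 9.7·4.99 = 0.
That is s² + 10.08s + 48.4 = 0, so ω_n = 6.957 rad/s and ζ = 10.08/(2·6.957) = 0.7247.
%OS = 100·exp(−πζ/√(1−ζ²)) = 3.67%.

3.67%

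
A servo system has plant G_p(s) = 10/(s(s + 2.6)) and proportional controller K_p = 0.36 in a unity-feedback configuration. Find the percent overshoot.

5.21%

From 1 + K_pG_p(s) = 0: s² + 2.6s + 3.6 = 0 ⇒ ω_n = 1.897, ζ = 0.6852.
%OS = 100·exp(−πζ/√(1−ζ²)) = 100·exp(−π·0.6852/√0.5306) = 5.21%.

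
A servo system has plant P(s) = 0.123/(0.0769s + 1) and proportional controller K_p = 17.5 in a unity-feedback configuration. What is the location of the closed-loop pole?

s = -40.99

Closed loop: T(s) = K_p·P/(1+K_p·P) = 2.152/(0.0769s + 1 + 2.152), with pole at s = −(1 + 2.152)/0.0769 = −40.99.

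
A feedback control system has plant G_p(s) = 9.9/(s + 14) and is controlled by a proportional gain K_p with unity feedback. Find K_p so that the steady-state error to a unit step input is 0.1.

K_p = 12.7

Steady-state error for a unit step on this type-0 loop is 1/(1 + K_p·G_p(0)).
G_p(0) = 0.7071. Require 1/(1 + K_p·0.7071) = 0.1, so 1 + 0.7071·K_p = 10.
K_p = (10 − 1)/0.7071 = 12.7.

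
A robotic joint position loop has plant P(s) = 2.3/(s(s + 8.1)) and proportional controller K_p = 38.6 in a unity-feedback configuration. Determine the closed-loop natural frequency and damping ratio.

ω_n = 9.42 rad/s, ζ = 0.43

The closed-loop denominator is s(s+8.1) + 38.6·2.3 = s² + 8.1s + 88.78.
So ω_n² = 88.78 ⇒ ω_n = 9.422 rad/s, and ζ = 8.1/(2ω_n) = 0.43.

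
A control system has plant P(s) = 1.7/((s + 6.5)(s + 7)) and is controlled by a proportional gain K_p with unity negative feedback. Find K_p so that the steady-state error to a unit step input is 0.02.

Steady-state error for a unit step on this type-0 loop is 1/(1 + K_p·P(0)).
P(0) = 0.03736. Require 1/(1 + K_p·0.03736) = 0.02, so 1 + 0.03736·K_p = 50.
K_p = (50 − 1)/0.03736 = 1310.

K_p = 1310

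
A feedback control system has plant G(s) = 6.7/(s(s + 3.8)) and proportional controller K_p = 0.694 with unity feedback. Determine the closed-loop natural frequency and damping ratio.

With unity feedback the closed-loop characteristic equation is s² + 3.8s + 0.694·6.7 = s² + 3.8s + 4.65 = 0.
So ω_n² = 4.65 ⇒ ω_n = 2.156 rad/s, and ζ = 3.8/(2ω_n) = 0.881.

ω_n = 2.16 rad/s, ζ = 0.881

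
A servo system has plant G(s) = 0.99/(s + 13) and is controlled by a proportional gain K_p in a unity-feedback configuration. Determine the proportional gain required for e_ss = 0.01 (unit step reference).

K_p = 1300

For a type-0 loop with proportional control, e_ss = 1/(1 + K_p·G(0)).
G(0) = 0.07615. Require 1/(1 + K_p·0.07615) = 0.01, so 1 + 0.07615·K_p = 100.
K_p = (100 − 1)/0.07615 = 1300.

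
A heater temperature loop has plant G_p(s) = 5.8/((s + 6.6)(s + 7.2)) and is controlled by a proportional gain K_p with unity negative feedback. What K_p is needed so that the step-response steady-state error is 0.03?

K_p = 265

Steady-state error for a unit step on this type-0 loop is 1/(1 + K_p·G_p(0)).
G_p(0) = 0.1221. Require 1/(1 + K_p·0.1221) = 0.03, so 1 + 0.1221·K_p = 33.33.
K_p = (33.33 − 1)/0.1221 = 265.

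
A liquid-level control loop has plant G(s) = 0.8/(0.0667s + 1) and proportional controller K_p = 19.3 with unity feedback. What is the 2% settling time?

Closed loop: T(s) = K_p·G/(1+K_p·G) = 15.44/(0.0667s + 1 + 15.44), with pole at s = −(1 + 15.44)/0.0667 = −246.5.
τ = 1/246.5 = 0.004057 s, so 2% settling time ≈ 4τ = 0.0162 s.

T_s ≈ 0.0162 s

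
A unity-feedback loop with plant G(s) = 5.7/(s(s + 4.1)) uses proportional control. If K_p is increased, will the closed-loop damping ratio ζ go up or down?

ζ = 4.1/(2√(5.7K_p)); increasing K_p raises the denominator, so ζ falls.

decrease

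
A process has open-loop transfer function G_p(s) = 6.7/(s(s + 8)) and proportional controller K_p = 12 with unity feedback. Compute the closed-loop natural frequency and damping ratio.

With unity feedback the closed-loop characteristic equation is s² + 8s + 12·6.7 = s² + 8s + 80.4 = 0.
Matching s² + 2ζω_n s + ω_n²: ω_n = √80.4 = 8.967 rad/s and 2ζω_n = 8, so ζ = 8/(2·8.967) = 0.446.

ω_n = 8.97 rad/s, ζ = 0.446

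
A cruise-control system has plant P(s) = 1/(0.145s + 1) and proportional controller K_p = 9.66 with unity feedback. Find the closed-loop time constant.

Closed loop: T(s) = K_p·P/(1+K_p·P) = 9.66/(0.145s + 1 + 9.66), with pole at s = −(1 + 9.66)/0.145 = −73.52.
Closed-loop time constant τ = 1/73.52 = 0.0136 s.

τ = 0.0136 s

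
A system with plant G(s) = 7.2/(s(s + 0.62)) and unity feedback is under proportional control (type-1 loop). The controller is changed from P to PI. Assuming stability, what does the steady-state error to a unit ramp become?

0

The integrator raises the loop to type 2, so K_v → ∞ and e_ss to a ramp is zero.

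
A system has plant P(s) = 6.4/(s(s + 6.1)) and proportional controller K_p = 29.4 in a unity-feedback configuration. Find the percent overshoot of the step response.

Closed-loop characteristic equation: s² + 6.1s + 188.2 = 0, so ω_n = 13.72 rad/s and ζ = 6.1/(2·13.72) = 0.2223.
%OS = 100·exp(−πζ/√(1−ζ²)) = 100·exp(−π·0.2223/√0.9506) = 48.8%.

48.8%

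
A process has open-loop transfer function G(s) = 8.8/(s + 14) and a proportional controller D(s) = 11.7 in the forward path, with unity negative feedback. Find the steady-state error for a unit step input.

The loop is type 0. Static position error constant K_pos = D(0)·G(0) = 11.7·0.6286 = 7.354.
Steady-state error to a unit step: e_ss = 1/(1+K_pos) = 1/8.354 = 0.12.

0.12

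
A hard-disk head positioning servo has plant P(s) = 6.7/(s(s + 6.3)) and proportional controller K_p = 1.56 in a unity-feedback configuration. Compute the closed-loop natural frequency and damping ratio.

ω_n = 3.23 rad/s, ζ = 0.974

The closed-loop denominator is s(s+6.3) + 1.56·6.7 = s² + 6.3s + 10.45.
So ω_n² = 10.45 ⇒ ω_n = 3.233 rad/s, and ζ = 6.3/(2ω_n) = 0.974.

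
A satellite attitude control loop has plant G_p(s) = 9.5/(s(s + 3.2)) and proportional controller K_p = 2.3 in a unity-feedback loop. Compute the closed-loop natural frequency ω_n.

With unity feedback the closed-loop characteristic equation is s² + 3.2s + 2.3·9.5 = s² + 3.2s + 21.85 = 0.
Matching s² + 2ζω_n s + ω_n²: ω_n = √21.85 = 4.674 rad/s and 2ζω_n = 3.2, so ζ = 3.2/(2·4.674) = 0.342.

ω_n = 4.67 rad/s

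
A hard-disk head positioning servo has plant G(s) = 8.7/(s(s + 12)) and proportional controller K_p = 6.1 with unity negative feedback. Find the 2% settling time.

The closed-loop denominator s² + 12s + 53.07 gives ω_n = √53.07 = 7.285 and ζ = 12/(2ω_n) = 0.8236.
2% settling time T_s ≈ 4/(ζω_n) = 4/6 = 0.667 s.

T_s ≈ 0.667 s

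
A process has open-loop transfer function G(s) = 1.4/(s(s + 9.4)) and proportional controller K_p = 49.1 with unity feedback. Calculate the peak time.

T_p = 0.46 s

From 1 + K_pG(s) = 0: s² + 9.4s + 68.74 = 0 ⇒ ω_n = 8.291, ζ = 0.5669.
Damped frequency ω_d = ω_n√(1−ζ²) = 6.83 rad/s, so peak time T_p = π/ω_d = 0.46 s.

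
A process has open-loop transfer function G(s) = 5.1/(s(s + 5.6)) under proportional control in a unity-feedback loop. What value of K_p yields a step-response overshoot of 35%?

K_p = 15.3

From %OS = 100·exp(−πζ/√(1−ζ²)) = 35%, ζ = −ln(0.35)/√(π²+ln²(0.35)) = 0.3169.
Characteristic equation s² + 5.6s + 5.1K_p = 0 gives ζ = 5.6/(2√(5.1K_p)).
Setting ζ = 0.3169: √(5.1K_p) = 5.6/(2·0.3169) = 8.834, so K_p = 78.05/5.1 = 15.3.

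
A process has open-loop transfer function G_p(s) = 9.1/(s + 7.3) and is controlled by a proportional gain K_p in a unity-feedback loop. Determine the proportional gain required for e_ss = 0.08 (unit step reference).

K_p = 9.23

The loop is type 0, so e_ss(step) = 1/(1 + K_pos) with K_pos = K_p·G_p(0).
G_p(0) = 1.247. Require 1/(1 + K_p·1.247) = 0.08, so 1 + 1.247·K_p = 12.5.
K_p = (12.5 − 1)/1.247 = 9.23.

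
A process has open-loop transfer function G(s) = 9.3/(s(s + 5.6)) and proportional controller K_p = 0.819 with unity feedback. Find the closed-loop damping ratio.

The closed-loop denominator is s(s+5.6) + 0.819·9.3 = s² + 5.6s + 7.617.
So ω_n² = 7.617 ⇒ ω_n = 2.76 rad/s, and ζ = 5.6/(2ω_n) = 1.01.

ζ = 1.01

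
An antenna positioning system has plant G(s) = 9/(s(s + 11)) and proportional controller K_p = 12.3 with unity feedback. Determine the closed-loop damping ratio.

With unity feedback the closed-loop characteristic equation is s² + 11s + 12.3·9 = s² + 11s + 110.7 = 0.
Matching s² + 2ζω_n s + ω_n²: ω_n = √110.7 = 10.52 rad/s and 2ζω_n = 11, so ζ = 11/(2·10.52) = 0.523.

ζ = 0.523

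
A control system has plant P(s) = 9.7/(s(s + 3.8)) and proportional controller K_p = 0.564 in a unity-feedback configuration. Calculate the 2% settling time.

T_s ≈ 2.11 s

Closed-loop characteristic equation: s² + 3.8s + 5.471 = 0, so ω_n = 2.339 rad/s and ζ = 3.8/(2·2.339) = 0.8123.
2% settling time T_s ≈ 4/(ζω_n) = 4/1.9 = 2.11 s.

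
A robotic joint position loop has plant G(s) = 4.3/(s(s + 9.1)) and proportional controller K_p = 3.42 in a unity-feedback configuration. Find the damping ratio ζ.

ζ = 1.19

The closed-loop denominator is s(s+9.1) + 3.42·4.3 = s² + 9.1s + 14.71.
Matching s² + 2ζω_n s + ω_n²: ω_n = √14.71 = 3.835 rad/s and 2ζω_n = 9.1, so ζ = 9.1/(2·3.835) = 1.19.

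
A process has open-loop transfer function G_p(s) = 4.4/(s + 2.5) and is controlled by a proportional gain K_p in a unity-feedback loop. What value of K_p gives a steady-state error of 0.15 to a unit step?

K_p = 3.22

The loop is type 0, so e_ss(step) = 1/(1 + K_pos) with K_pos = K_p·G_p(0).
G_p(0) = 1.76. Require 1/(1 + K_p·1.76) = 0.15, so 1 + 1.76·K_p = 6.667.
K_p = (6.667 − 1)/1.76 = 3.22.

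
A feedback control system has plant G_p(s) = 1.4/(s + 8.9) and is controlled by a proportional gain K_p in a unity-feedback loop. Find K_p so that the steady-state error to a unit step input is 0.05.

K_p = 121

The loop is type 0, so e_ss(step) = 1/(1 + K_pos) with K_pos = K_p·G_p(0).
G_p(0) = 0.1573. Require 1/(1 + K_p·0.1573) = 0.05, so 1 + 0.1573·K_p = 20.
K_p = (20 − 1)/0.1573 = 121.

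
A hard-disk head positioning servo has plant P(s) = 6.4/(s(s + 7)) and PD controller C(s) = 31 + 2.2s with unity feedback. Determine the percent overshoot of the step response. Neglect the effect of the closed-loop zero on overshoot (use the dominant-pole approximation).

Forward path: (31 + 2.2s)·6.4/(s(s+7)). The closed-loop characteristic equation is s² + (7 + 6.4·2.2)s + 6.4·31 = 0.
That is s² + 21.08s + 198.4 = 0, so ω_n = 14.09 rad/s and ζ = 21.08/(2·14.09) = 0.7483.
%OS = 100·exp(−πζ/√(1−ζ²)) = 2.89%.

2.89%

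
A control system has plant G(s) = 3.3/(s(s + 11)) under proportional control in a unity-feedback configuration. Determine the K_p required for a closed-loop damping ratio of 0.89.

Closed-loop characteristic equation: s² + 11s + K_p·3.3 = 0.
So ω_n = √(3.3K_p) and 2ζω_n = 11, giving ζ = 11/(2√(3.3K_p)).
Setting ζ = 0.89: √(3.3K_p) = 11/(2·0.89) = 6.18, so K_p = 38.19/3.3 = 11.6.

K_p = 11.6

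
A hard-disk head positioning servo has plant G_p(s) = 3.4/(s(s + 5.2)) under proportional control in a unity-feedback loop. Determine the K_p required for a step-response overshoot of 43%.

K_p = 29.5

From %OS = 100·exp(−πζ/√(1−ζ²)) = 43%, ζ = −ln(0.43)/√(π²+ln²(0.43)) = 0.2594.
Characteristic equation s² + 5.2s + 3.4K_p = 0 gives ζ = 5.2/(2√(3.4K_p)).
Setting ζ = 0.2594: √(3.4K_p) = 5.2/(2·0.2594) = 10.02, so K_p = 100.4/3.4 = 29.5.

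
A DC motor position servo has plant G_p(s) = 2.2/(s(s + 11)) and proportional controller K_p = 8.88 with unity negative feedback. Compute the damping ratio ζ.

ζ = 1.24

1 + K_p·G_p(s) = 0 gives s² + 11s + 19.54 = 0.
So ω_n² = 19.54 ⇒ ω_n = 4.42 rad/s, and ζ = 11/(2ω_n) = 1.24.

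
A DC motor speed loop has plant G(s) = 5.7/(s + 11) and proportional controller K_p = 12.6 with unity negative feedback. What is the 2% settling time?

Closed-loop transfer function: T(s) = K_p·G(s)/(1 + K_p·G(s)) = 71.82/(s + 11 + 71.82) = 71.82/(s + 82.82).
Time constant τ = 1/82.82 = 0.01207 s, so the 2% settling time is about 4τ = 0.0483 s.

T_s ≈ 0.0483 s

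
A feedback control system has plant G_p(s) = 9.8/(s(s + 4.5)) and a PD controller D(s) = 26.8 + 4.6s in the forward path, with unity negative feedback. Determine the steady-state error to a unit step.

The open loop D(s)G_p(s) has a pole at the origin (type 1), so the static position error constant is infinite and e_ss = 1/(1+∞) = 0.

0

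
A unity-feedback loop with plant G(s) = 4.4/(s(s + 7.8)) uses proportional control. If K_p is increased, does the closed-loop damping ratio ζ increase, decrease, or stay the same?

decrease

ζ = 7.8/(2√(4.4K_p)); increasing K_p raises the denominator, so ζ falls.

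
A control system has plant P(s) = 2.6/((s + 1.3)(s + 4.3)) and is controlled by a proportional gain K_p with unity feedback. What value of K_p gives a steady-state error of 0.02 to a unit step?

The loop is type 0, so e_ss(step) = 1/(1 + K_pos) with K_pos = K_p·P(0).
P(0) = 0.4651. Require 1/(1 + K_p·0.4651) = 0.02, so 1 + 0.4651·K_p = 50.
K_p = (50 − 1)/0.4651 = 105.

K_p = 105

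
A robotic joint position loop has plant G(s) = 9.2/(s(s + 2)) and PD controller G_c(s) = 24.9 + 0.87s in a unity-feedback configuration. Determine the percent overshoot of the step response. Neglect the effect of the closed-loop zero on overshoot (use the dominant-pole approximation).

Forward path: (24.9 + 0.87s)·9.2/(s(s+2)). The closed-loop characteristic equation is s² + (2 + 9.2·0.87)s + 9.2·24.9 = 0.
That is s² + 10s + 229.1 = 0, so ω_n = 15.14 rad/s and ζ = 10/(2·15.14) = 0.3305.
%OS = 100·exp(−πζ/√(1−ζ²)) = 33.3%.

33.3%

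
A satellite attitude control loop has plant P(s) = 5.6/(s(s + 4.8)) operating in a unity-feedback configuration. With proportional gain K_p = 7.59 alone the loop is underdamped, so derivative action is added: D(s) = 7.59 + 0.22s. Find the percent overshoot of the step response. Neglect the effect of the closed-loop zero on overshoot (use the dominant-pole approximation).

Forward path: (7.59 + 0.22s)·5.6/(s(s+4.8)). The closed-loop characteristic equation is s² + (4.8 + 5.6·0.22)s + 5.6·7.59 = 0.
That is s² + 6.032s + 42.5 = 0, so ω_n = 6.52 rad/s and ζ = 6.032/(2·6.52) = 0.4626.
%OS = 100·exp(−πζ/√(1−ζ²)) = 19.4%.

19.4%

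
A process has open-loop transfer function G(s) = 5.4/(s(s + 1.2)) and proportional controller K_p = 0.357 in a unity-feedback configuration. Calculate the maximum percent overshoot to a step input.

The closed-loop denominator s² + 1.2s + 1.928 gives ω_n = √1.928 = 1.388 and ζ = 1.2/(2ω_n) = 0.4321.
%OS = 100·exp(−πζ/√(1−ζ²)) = 100·exp(−π·0.4321/√0.8133) = 22.2%.

22.2%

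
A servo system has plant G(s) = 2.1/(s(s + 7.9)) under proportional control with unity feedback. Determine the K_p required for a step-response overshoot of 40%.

K_p = 94.8

From %OS = 100·exp(−πζ/√(1−ζ²)) = 40%, ζ = −ln(0.4)/√(π²+ln²(0.4)) = 0.28.
Characteristic equation s² + 7.9s + 2.1K_p = 0 gives ζ = 7.9/(2√(2.1K_p)).
Setting ζ = 0.28: √(2.1K_p) = 7.9/(2·0.28) = 14.11, so K_p = 199/2.1 = 94.8.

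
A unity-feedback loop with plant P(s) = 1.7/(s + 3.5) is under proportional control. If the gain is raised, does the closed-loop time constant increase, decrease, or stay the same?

decrease

The closed-loop bandwidth 3.5+K_p·1.7 grows with K_p, so τ shrinks.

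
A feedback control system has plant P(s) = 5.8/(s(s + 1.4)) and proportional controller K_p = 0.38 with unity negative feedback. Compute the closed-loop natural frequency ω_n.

ω_n = 1.48 rad/s

With unity feedback the closed-loop characteristic equation is s² + 1.4s + 0.38·5.8 = s² + 1.4s + 2.204 = 0.
Matching s² + 2ζω_n s + ω_n²: ω_n = √2.204 = 1.485 rad/s and 2ζω_n = 1.4, so ζ = 1.4/(2·1.485) = 0.472.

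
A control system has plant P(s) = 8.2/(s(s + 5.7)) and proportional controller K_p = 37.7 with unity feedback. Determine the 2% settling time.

The closed-loop denominator s² + 5.7s + 309.1 gives ω_n = √309.1 = 17.58 and ζ = 5.7/(2ω_n) = 0.1621.
2% settling time T_s ≈ 4/(ζω_n) = 4/2.85 = 1.4 s.

T_s ≈ 1.4 s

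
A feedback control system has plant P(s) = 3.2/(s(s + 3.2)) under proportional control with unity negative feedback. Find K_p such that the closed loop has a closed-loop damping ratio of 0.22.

Closed-loop characteristic equation: s² + 3.2s + K_p·3.2 = 0.
So ω_n = √(3.2K_p) and 2ζω_n = 3.2, giving ζ = 3.2/(2√(3.2K_p)).
Setting ζ = 0.22: √(3.2K_p) = 3.2/(2·0.22) = 7.273, so K_p = 52.89/3.2 = 16.5.

K_p = 16.5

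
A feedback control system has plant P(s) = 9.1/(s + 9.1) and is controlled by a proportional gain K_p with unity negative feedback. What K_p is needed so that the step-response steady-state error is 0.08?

K_p = 11.5

The loop is type 0, so e_ss(step) = 1/(1 + K_pos) with K_pos = K_p·P(0).
P(0) = 1. Require 1/(1 + K_p·1) = 0.08, so 1 + 1·K_p = 12.5.
K_p = (12.5 − 1)/1 = 11.5.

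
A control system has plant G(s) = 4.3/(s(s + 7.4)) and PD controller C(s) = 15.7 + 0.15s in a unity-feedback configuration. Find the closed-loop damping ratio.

Forward path: (15.7 + 0.15s)·4.3/(s(s+7.4)). The closed-loop characteristic equation is s² + (7.4 + 4.3·0.15)s + 4.3·15.7 = 0.
That is s² + 8.045s + 67.51 = 0, so ω_n = 8.216 rad/s and ζ = 8.045/(2·8.216) = 0.4896.

ζ = 0.49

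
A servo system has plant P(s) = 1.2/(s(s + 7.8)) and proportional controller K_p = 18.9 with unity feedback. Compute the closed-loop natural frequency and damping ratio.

With unity feedback the closed-loop characteristic equation is s² + 7.8s + 18.9·1.2 = s² + 7.8s + 22.68 = 0.
So ω_n² = 22.68 ⇒ ω_n = 4.762 rad/s, and ζ = 7.8/(2ω_n) = 0.819.

ω_n = 4.76 rad/s, ζ = 0.819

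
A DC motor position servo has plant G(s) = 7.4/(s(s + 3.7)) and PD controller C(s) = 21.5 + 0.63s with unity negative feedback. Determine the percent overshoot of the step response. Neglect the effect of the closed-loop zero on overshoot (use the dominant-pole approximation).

33.2%

Forward path: (21.5 + 0.63s)·7.4/(s(s+3.7)). The closed-loop characteristic equation is s² + (3.7 + 7.4·0.63)s + 7.4·21.5 = 0.
That is s² + 8.362s + 159.1 = 0, so ω_n = 12.61 rad/s and ζ = 8.362/(2·12.61) = 0.3315.
%OS = 100·exp(−πζ/√(1−ζ²)) = 33.2%.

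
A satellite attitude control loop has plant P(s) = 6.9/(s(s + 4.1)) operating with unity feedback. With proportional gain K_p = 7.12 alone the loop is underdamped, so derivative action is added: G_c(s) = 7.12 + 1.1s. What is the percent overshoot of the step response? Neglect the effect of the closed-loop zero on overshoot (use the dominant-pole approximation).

Forward path: (7.12 + 1.1s)·6.9/(s(s+4.1)). The closed-loop characteristic equation is s² + (4.1 + 6.9·1.1)s + 6.9·7.12 = 0.
That is s² + 11.69s + 49.13 = 0, so ω_n = 7.009 rad/s and ζ = 11.69/(2·7.009) = 0.8339.
%OS = 100·exp(−πζ/√(1−ζ²)) = 0.868%.

0.868%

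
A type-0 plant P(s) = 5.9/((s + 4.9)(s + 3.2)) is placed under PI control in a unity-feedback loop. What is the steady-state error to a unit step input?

0

The PI controller's integrator makes the forward path type 1, so e_ss to a step is zero.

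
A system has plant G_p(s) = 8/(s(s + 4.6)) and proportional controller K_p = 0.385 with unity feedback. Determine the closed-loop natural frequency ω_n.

With unity feedback the closed-loop characteristic equation is s² + 4.6s + 0.385·8 = s² + 4.6s + 3.08 = 0.
Matching s² + 2ζω_n s + ω_n²: ω_n = √3.08 = 1.755 rad/s and 2ζω_n = 4.6, so ζ = 4.6/(2·1.755) = 1.31.

ω_n = 1.75 rad/s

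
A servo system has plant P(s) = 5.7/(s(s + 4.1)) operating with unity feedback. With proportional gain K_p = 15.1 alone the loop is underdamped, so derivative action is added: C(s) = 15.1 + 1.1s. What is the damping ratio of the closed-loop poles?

ζ = 0.559

Forward path: (15.1 + 1.1s)·5.7/(s(s+4.1)). The closed-loop characteristic equation is s² + (4.1 + 5.7·1.1)s + 5.7·15.1 = 0.
That is s² + 10.37s + 86.07 = 0, so ω_n = 9.277 rad/s and ζ = 10.37/(2·9.277) = 0.5589.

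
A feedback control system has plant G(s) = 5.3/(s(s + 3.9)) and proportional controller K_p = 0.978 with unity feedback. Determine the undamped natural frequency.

The closed-loop denominator is s(s+3.9) + 0.978·5.3 = s² + 3.9s + 5.183.
So ω_n² = 5.183 ⇒ ω_n = 2.277 rad/s, and ζ = 3.9/(2ω_n) = 0.856.

ω_n = 2.28 rad/s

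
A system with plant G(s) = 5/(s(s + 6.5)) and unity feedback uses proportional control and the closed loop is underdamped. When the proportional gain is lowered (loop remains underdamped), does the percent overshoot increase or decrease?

ζ = 6.5/(2√(5K_p)) rises as K_p falls; higher damping means less overshoot.

decrease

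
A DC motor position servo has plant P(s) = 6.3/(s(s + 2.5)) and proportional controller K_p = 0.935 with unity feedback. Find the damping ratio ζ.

ζ = 0.515

1 + K_p·P(s) = 0 gives s² + 2.5s + 5.891 = 0.
So ω_n² = 5.891 ⇒ ω_n = 2.427 rad/s, and ζ = 2.5/(2ω_n) = 0.515.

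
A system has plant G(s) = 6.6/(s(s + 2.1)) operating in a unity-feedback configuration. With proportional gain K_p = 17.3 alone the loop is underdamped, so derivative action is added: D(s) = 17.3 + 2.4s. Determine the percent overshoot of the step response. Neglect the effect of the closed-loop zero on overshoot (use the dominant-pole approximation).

0.781%

Forward path: (17.3 + 2.4s)·6.6/(s(s+2.1)). The closed-loop characteristic equation is s² + (2.1 + 6.6·2.4)s + 6.6·17.3 = 0.
That is s² + 17.94s + 114.2 = 0, so ω_n = 10.69 rad/s and ζ = 17.94/(2·10.69) = 0.8395.
%OS = 100·exp(−πζ/√(1−ζ²)) = 0.781%.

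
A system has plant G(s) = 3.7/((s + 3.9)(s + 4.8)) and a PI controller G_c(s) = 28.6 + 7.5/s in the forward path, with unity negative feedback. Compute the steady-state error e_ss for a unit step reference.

0

The open loop G_c(s)G(s) has a pole at the origin (type 1), so the static position error constant is infinite and e_ss = 1/(1+∞) = 0.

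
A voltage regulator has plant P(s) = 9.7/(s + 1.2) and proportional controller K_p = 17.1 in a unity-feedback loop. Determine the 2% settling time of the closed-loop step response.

T_s ≈ 0.0239 s

Closed-loop transfer function: T(s) = K_p·P(s)/(1 + K_p·P(s)) = 165.9/(s + 1.2 + 165.9) = 165.9/(s + 167.1).
Time constant τ = 1/167.1 = 0.005986 s, so the 2% settling time is about 4τ = 0.0239 s.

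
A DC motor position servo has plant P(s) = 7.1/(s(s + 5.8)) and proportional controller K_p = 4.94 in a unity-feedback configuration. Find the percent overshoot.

Closed-loop characteristic equation: s² + 5.8s + 35.07 = 0, so ω_n = 5.922 rad/s and ζ = 5.8/(2·5.922) = 0.4897.
%OS = 100·exp(−πζ/√(1−ζ²)) = 100·exp(−π·0.4897/√0.7602) = 17.1%.

17.1%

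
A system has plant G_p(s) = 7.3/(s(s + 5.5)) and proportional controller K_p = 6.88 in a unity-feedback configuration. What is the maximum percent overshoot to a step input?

The closed-loop denominator s² + 5.5s + 50.22 gives ω_n = √50.22 = 7.087 and ζ = 5.5/(2ω_n) = 0.388.
%OS = 100·exp(−πζ/√(1−ζ²)) = 100·exp(−π·0.388/√0.8494) = 26.6%.

26.6%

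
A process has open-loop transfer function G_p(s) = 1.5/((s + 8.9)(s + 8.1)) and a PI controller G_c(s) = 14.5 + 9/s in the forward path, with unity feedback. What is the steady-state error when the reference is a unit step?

The open loop G_c(s)G_p(s) has a pole at the origin (type 1), so the static position error constant is infinite and e_ss = 1/(1+∞) = 0.

0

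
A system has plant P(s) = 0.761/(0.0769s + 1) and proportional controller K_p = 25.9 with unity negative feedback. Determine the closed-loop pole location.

Closed loop: T(s) = K_p·P/(1+K_p·P) = 19.71/(0.0769s + 1 + 19.71), with pole at s = −(1 + 19.71)/0.0769 = −269.3.

s = -269.3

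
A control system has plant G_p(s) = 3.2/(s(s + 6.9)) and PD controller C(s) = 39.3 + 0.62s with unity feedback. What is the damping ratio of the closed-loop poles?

Forward path: (39.3 + 0.62s)·3.2/(s(s+6.9)). The closed-loop characteristic equation is s² + (6.9 + 3.2·0.62)s + 3.2·39.3 = 0.
That is s² + 8.884s + 125.8 = 0, so ω_n = 11.21 rad/s and ζ = 8.884/(2·11.21) = 0.3961.

ζ = 0.396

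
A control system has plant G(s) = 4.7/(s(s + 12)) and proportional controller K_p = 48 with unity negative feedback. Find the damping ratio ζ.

1 + K_p·G(s) = 0 gives s² + 12s + 225.6 = 0.
So ω_n² = 225.6 ⇒ ω_n = 15.02 rad/s, and ζ = 12/(2ω_n) = 0.399.

ζ = 0.399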